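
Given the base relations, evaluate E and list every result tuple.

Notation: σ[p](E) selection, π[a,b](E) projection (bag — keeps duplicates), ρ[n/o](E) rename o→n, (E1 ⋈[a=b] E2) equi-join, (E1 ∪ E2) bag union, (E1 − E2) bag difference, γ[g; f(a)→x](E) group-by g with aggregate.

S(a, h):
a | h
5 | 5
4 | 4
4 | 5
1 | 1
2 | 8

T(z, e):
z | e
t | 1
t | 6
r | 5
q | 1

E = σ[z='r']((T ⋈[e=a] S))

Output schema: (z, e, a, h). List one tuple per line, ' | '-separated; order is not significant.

Row counts bottom-up:
  T → 4
  S → 5
  (T ⋈[e=a] S) → 3
  σ[z='r']((T ⋈[e=a] S)) → 1

== RESULT ==
z | e | a | h
r | 5 | 5 | 5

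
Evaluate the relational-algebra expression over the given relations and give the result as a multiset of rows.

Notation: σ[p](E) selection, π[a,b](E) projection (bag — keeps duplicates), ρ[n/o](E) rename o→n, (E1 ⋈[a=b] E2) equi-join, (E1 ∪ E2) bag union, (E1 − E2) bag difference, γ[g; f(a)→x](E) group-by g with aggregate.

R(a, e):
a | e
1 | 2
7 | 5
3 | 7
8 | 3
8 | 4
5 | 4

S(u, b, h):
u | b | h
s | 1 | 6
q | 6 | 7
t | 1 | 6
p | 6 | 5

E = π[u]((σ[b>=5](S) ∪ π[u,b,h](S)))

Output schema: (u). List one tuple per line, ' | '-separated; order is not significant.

Stepwise |·|:
  S → 4
  σ[b>=5](S) → 2
  S → 4
  π[u,b,h](S) → 4
  (σ[b>=5](S) ∪ π[u,b,h](S)) → 6
  π[u]((σ[b>=5](S) ∪ π[u,b,h](S))) → 6

== RESULT ==
u
p
p
q
q
s
t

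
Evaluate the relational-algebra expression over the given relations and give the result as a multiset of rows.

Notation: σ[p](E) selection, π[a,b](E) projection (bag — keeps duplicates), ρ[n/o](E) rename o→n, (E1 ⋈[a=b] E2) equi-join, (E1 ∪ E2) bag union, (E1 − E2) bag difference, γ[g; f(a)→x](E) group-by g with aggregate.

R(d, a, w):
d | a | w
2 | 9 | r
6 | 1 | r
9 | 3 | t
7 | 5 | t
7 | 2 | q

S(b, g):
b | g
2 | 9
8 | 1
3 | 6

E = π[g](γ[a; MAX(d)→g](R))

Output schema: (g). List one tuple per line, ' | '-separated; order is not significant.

Stepwise |·|:
  R → 5
  γ[a; MAX(d)→g](R) → 5
  π[g](γ[a; MAX(d)→g](R)) → 5

== RESULT ==
g
2
6
7
7
9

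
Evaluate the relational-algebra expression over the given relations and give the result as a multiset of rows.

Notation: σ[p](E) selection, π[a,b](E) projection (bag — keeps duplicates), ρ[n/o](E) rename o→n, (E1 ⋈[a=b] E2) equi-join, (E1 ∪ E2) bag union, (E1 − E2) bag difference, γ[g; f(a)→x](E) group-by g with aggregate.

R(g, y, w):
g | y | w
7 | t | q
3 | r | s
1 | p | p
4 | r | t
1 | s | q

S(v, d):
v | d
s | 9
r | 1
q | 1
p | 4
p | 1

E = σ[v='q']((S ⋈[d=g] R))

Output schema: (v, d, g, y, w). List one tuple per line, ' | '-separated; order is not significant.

Row counts bottom-up:
  S → 5
  R → 5
  (S ⋈[d=g] R) → 7
  σ[v='q']((S ⋈[d=g] R)) → 2

== RESULT ==
v | d | g | y | w
q | 1 | 1 | p | p
q | 1 | 1 | s | q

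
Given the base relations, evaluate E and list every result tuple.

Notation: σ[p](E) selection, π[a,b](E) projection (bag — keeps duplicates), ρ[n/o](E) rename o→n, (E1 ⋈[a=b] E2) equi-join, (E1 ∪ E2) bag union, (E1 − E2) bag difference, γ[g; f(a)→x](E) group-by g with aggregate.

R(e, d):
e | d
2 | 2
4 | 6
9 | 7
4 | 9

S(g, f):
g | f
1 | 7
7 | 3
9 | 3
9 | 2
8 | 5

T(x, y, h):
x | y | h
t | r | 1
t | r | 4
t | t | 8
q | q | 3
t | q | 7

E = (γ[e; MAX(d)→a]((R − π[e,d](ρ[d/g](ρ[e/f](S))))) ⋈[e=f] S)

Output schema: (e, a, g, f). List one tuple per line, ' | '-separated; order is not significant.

Subexpression sizes:
  R → 4
  S → 5
  ρ[e/f](S) → 5
  ρ[d/g](ρ[e/f](S)) → 5
  π[e,d](ρ[d/g](ρ[e/f](S))) → 5
  (R − π[e,d](ρ[d/g](ρ[e/f](S)))) → 4
  γ[e; MAX(d)→a]((R − π[e,d](ρ[d/g](ρ[e/f](S))))) → 3
  S → 5
  (γ[e; MAX(d)→a]((R − π[e,d](ρ[d/g](ρ[e/f](S))))) ⋈[e=f] S) → 1

== RESULT ==
e | a | g | f
2 | 2 | 9 | 2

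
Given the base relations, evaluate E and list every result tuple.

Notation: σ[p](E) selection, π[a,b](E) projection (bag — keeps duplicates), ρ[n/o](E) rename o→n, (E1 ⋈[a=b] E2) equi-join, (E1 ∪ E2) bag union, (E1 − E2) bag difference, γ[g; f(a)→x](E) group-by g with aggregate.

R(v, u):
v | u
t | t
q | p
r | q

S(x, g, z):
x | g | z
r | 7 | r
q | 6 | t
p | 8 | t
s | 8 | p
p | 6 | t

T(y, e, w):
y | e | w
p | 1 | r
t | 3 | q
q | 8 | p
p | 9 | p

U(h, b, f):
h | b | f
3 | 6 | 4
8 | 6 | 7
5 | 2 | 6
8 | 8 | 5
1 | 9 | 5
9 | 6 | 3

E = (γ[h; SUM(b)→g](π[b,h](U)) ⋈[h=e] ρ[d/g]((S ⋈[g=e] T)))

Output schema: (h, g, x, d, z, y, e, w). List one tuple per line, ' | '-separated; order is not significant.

Subexpression sizes:
  U → 6
  π[b,h](U) → 6
  γ[h; SUM(b)→g](π[b,h](U)) → 5
  S → 5
  T → 4
  (S ⋈[g=e] T) → 2
  ρ[d/g]((S ⋈[g=e] T)) → 2
  (γ[h; SUM(b)→g](π[b,h](U)) ⋈[h=e] ρ[d/g]((S ⋈[g=e] T))) → 2

== RESULT ==
h | g | x | d | z | y | e | w
8 | 14 | p | 8 | t | q | 8 | p
8 | 14 | s | 8 | p | q | 8 | p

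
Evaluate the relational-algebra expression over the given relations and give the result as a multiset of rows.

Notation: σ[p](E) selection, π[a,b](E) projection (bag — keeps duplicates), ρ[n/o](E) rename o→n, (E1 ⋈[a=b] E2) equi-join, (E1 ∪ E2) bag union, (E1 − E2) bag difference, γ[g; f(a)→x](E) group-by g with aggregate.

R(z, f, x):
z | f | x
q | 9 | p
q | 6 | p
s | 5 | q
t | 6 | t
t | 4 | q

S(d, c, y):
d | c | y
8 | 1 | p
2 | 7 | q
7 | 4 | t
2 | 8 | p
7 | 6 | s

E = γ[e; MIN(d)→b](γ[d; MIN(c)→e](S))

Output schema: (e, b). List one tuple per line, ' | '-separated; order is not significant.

Stepwise |·|:
  S → 5
  γ[d; MIN(c)→e](S) → 3
  γ[e; MIN(d)→b](γ[d; MIN(c)→e](S)) → 3

== RESULT ==
e | b
1 | 8
4 | 7
7 | 2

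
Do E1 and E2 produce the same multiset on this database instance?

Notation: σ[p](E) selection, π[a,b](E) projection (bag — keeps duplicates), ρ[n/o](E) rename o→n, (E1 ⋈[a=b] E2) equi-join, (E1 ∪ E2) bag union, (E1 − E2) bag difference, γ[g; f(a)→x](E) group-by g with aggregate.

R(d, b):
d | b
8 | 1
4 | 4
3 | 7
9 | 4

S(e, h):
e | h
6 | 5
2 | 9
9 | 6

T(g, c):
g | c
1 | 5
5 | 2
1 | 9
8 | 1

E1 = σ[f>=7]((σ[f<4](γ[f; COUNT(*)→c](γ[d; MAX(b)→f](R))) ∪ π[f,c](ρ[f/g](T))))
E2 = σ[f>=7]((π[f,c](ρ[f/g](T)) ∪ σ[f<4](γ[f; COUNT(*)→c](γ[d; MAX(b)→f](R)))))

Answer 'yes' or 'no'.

E1 per-node cardinality:
  R → 4
  γ[d; MAX(b)→f](R) → 4
  γ[f; COUNT(*)→c](γ[d; MAX(b)→f](R)) → 3
  σ[f<4](γ[f; COUNT(*)→c](γ[d; MAX(b)→f](R))) → 1
  T → 4
  ρ[f/g](T) → 4
  π[f,c](ρ[f/g](T)) → 4
  (σ[f<4](γ[f; COUNT(*)→c](γ[d; MAX(b)→f](R))) ∪ π[f,c](ρ[f/g](T))) → 5
  σ[f>=7]((σ[f<4](γ[f; COUNT(*)→c](γ[d; MAX(b)→f](R))) ∪ π[f,c](ρ[f/g](T)))) → 1
E2 per-node cardinality:
  T → 4
  ρ[f/g](T) → 4
  π[f,c](ρ[f/g](T)) → 4
  R → 4
  γ[d; MAX(b)→f](R) → 4
  γ[f; COUNT(*)→c](γ[d; MAX(b)→f](R)) → 3
  σ[f<4](γ[f; COUNT(*)→c](γ[d; MAX(b)→f](R))) → 1
  (π[f,c](ρ[f/g](T)) ∪ σ[f<4](γ[f; COUNT(*)→c](γ[d; MAX(b)→f](R)))) → 5
  σ[f>=7]((π[f,c](ρ[f/g](T)) ∪ σ[f<4](γ[f; COUNT(*)→c](γ[d; MAX(b)→f](R))))) → 1

E1 and E2 produce the same multiset:
f | c
8 | 1

yes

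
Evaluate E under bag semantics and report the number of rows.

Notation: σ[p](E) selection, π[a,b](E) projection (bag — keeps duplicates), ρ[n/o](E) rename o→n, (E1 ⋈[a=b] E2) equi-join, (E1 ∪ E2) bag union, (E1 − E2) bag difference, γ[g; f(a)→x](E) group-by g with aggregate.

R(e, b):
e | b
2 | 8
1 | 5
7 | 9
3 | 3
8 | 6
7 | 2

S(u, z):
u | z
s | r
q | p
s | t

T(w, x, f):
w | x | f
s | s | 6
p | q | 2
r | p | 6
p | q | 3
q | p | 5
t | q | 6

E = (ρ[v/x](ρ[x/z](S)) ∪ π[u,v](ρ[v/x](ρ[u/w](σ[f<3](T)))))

Subexpression sizes:
  S → 3
  ρ[x/z](S) → 3
  ρ[v/x](ρ[x/z](S)) → 3
  T → 6
  σ[f<3](T) → 1
  ρ[u/w](σ[f<3](T)) → 1
  ρ[v/x](ρ[u/w](σ[f<3](T))) → 1
  π[u,v](ρ[v/x](ρ[u/w](σ[f<3](T)))) → 1
  (ρ[v/x](ρ[x/z](S)) ∪ π[u,v](ρ[v/x](ρ[u/w](σ[f<3](T))))) → 4

|E| = 4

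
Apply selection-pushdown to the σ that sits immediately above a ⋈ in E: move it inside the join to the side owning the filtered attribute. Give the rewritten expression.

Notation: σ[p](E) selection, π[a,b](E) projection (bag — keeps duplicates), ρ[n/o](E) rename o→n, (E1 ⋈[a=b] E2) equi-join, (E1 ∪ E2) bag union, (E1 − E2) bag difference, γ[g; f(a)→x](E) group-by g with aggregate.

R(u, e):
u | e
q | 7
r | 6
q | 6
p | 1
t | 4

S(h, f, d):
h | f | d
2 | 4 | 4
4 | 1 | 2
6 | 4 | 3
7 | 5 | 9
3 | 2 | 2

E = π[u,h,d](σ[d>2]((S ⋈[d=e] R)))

σ filters on d, owned by the left side.
E' = π[u,h,d]((σ[d>2](S) ⋈[d=e] R))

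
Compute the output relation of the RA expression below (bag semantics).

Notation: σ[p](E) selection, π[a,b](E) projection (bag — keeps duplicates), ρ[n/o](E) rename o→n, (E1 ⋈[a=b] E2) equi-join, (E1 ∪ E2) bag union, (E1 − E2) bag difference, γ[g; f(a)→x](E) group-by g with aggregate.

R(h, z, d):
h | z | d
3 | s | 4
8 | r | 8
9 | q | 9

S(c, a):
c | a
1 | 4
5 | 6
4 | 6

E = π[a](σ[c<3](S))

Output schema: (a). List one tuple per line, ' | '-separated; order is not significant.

Subexpression sizes:
  S → 3
  σ[c<3](S) → 1
  π[a](σ[c<3](S)) → 1

== RESULT ==
a
4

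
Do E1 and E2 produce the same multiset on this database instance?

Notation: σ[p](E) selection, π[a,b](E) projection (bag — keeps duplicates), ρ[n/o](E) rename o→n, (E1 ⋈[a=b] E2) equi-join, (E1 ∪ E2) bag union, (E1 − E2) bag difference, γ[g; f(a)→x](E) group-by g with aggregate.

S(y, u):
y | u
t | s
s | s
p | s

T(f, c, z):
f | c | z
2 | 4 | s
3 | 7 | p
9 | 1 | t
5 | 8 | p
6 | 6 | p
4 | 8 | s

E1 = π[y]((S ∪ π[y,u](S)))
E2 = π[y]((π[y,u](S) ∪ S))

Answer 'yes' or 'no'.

E1 stepwise |·|:
  S → 3
  S → 3
  π[y,u](S) → 3
  (S ∪ π[y,u](S)) → 6
  π[y]((S ∪ π[y,u](S))) → 6
E2 stepwise |·|:
  S → 3
  π[y,u](S) → 3
  S → 3
  (π[y,u](S) ∪ S) → 6
  π[y]((π[y,u](S) ∪ S)) → 6

E1 and E2 produce the same multiset:
y
p
p
s
s
t
t

yes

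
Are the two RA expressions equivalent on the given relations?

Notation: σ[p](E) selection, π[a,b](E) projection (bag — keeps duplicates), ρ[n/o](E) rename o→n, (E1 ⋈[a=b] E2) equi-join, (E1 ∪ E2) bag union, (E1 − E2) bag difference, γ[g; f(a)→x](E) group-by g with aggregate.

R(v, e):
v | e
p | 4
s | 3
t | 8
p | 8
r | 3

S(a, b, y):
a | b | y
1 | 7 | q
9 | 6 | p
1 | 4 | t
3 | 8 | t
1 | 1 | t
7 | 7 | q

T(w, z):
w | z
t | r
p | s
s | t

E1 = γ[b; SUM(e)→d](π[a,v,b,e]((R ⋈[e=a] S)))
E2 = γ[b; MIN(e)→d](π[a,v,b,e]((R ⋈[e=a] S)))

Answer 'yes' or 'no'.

E1 stepwise |·|:
  R → 5
  S → 6
  (R ⋈[e=a] S) → 2
  π[a,v,b,e]((R ⋈[e=a] S)) → 2
  γ[b; SUM(e)→d](π[a,v,b,e]((R ⋈[e=a] S))) → 1
E2 stepwise |·|:
  R → 5
  S → 6
  (R ⋈[e=a] S) → 2
  π[a,v,b,e]((R ⋈[e=a] S)) → 2
  γ[b; MIN(e)→d](π[a,v,b,e]((R ⋈[e=a] S))) → 1

E1 result:
b | d
8 | 6
E2 result:
b | d
8 | 3
Witness: (8, 3) appears 0× in E1 but 1× in E2.

no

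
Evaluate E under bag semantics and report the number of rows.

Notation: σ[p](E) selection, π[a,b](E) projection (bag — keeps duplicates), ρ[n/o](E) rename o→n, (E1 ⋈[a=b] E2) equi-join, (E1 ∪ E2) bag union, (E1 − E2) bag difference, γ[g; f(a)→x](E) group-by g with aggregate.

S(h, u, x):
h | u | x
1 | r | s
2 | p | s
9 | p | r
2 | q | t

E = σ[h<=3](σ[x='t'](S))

Subexpression sizes:
  S → 4
  σ[x='t'](S) → 1
  σ[h<=3](σ[x='t'](S)) → 1

|E| = 1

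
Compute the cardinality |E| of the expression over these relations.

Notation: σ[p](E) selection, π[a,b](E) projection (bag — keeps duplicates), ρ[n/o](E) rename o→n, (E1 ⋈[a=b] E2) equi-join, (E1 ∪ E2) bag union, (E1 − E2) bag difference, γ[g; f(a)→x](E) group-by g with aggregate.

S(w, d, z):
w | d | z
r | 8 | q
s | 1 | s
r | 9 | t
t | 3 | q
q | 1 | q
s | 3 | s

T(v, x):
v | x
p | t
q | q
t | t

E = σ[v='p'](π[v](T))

Per-node cardinality:
  T → 3
  π[v](T) → 3
  σ[v='p'](π[v](T)) → 1

|E| = 1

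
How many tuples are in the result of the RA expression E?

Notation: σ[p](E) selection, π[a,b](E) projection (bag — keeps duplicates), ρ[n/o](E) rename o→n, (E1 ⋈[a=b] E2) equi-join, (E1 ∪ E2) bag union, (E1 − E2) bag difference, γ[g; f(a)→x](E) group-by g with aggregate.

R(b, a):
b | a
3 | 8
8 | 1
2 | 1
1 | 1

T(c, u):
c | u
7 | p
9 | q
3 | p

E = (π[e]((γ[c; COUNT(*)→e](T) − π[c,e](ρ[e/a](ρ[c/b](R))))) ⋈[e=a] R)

Per-node cardinality:
  T → 3
  γ[c; COUNT(*)→e](T) → 3
  R → 4
  ρ[c/b](R) → 4
  ρ[e/a](ρ[c/b](R)) → 4
  π[c,e](ρ[e/a](ρ[c/b](R))) → 4
  (γ[c; COUNT(*)→e](T) − π[c,e](ρ[e/a](ρ[c/b](R)))) → 3
  π[e]((γ[c; COUNT(*)→e](T) − π[c,e](ρ[e/a](ρ[c/b](R))))) → 3
  R → 4
  (π[e]((γ[c; COUNT(*)→e](T) − π[c,e](ρ[e/a](ρ[c/b](R))))) ⋈[e=a] R) → 9

|E| = 9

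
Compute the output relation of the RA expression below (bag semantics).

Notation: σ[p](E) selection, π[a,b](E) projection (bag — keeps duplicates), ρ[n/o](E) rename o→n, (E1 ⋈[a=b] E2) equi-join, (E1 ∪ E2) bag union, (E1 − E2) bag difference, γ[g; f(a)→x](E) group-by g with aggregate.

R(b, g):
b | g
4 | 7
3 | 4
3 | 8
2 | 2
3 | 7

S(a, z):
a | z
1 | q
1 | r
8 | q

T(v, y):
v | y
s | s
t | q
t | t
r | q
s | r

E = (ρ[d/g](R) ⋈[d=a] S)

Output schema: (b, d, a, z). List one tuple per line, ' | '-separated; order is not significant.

Per-node cardinality:
  R → 5
  ρ[d/g](R) → 5
  S → 3
  (ρ[d/g](R) ⋈[d=a] S) → 1

== RESULT ==
b | d | a | z
3 | 8 | 8 | q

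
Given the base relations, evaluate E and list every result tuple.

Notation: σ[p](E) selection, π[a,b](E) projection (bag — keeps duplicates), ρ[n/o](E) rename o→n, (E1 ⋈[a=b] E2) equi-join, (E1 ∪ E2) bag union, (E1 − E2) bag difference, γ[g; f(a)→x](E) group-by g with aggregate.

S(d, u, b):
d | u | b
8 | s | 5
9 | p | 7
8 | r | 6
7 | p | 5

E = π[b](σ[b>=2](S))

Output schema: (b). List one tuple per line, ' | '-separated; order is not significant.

Row counts bottom-up:
  S → 4
  σ[b>=2](S) → 4
  π[b](σ[b>=2](S)) → 4

== RESULT ==
b
5
5
6
7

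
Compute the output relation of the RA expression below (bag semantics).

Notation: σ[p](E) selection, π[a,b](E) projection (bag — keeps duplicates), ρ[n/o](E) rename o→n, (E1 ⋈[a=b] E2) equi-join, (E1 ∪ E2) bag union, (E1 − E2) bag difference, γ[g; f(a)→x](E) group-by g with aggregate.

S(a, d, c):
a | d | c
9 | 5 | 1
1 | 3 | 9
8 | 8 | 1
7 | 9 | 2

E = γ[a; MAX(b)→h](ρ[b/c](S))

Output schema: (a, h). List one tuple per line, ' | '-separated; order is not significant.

Stepwise |·|:
  S → 4
  ρ[b/c](S) → 4
  γ[a; MAX(b)→h](ρ[b/c](S)) → 4

== RESULT ==
a | h
1 | 9
7 | 2
8 | 1
9 | 1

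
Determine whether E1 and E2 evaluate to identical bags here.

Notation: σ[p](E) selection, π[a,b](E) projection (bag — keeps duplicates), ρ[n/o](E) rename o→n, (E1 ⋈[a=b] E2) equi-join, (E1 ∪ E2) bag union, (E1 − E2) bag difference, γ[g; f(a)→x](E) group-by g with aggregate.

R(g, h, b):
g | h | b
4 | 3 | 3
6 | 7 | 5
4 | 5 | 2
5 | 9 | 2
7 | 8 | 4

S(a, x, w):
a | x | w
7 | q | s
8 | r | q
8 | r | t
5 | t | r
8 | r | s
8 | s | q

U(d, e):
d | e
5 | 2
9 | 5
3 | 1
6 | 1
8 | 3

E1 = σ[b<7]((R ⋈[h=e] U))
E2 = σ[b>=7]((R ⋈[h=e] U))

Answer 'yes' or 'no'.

E1 stepwise |·|:
  R → 5
  U → 5
  (R ⋈[h=e] U) → 2
  σ[b<7]((R ⋈[h=e] U)) → 2
E2 stepwise |·|:
  R → 5
  U → 5
  (R ⋈[h=e] U) → 2
  σ[b>=7]((R ⋈[h=e] U)) → 0

E1 result:
g | h | b | d | e
4 | 3 | 3 | 8 | 3
4 | 5 | 2 | 9 | 5
E2 result:
g | h | b | d | e
(0 rows)
Witness: (4, 5, 2, 9, 5) appears 1× in E1 but 0× in E2.

no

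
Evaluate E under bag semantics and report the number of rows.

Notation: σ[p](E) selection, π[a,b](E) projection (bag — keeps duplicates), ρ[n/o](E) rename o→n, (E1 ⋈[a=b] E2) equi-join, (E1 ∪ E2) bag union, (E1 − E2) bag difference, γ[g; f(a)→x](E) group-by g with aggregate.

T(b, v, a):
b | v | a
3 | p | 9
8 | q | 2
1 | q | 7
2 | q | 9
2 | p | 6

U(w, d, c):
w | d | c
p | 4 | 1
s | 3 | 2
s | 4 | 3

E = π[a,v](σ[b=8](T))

Stepwise |·|:
  T → 5
  σ[b=8](T) → 1
  π[a,v](σ[b=8](T)) → 1

|E| = 1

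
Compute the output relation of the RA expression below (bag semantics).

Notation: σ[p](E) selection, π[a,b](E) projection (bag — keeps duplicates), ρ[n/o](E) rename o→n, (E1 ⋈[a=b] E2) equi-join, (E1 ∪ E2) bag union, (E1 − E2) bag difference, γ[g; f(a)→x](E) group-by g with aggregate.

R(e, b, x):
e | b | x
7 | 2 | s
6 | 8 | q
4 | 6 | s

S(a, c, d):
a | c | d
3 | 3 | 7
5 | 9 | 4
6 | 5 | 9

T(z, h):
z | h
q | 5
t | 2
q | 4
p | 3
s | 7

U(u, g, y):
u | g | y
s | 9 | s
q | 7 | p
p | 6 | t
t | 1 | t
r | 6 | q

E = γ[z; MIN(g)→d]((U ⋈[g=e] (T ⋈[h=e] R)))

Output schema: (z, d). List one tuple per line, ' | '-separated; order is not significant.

Subexpression sizes:
  U → 5
  T → 5
  R → 3
  (T ⋈[h=e] R) → 2
  (U ⋈[g=e] (T ⋈[h=e] R)) → 1
  γ[z; MIN(g)→d]((U ⋈[g=e] (T ⋈[h=e] R))) → 1

== RESULT ==
z | d
s | 7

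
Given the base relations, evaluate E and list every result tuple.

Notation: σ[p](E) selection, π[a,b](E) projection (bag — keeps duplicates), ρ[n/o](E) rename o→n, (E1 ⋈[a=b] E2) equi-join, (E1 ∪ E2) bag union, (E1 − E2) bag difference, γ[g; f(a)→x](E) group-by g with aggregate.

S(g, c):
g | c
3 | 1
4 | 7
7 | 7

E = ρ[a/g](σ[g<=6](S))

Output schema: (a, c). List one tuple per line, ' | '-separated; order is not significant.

Per-node cardinality:
  S → 3
  σ[g<=6](S) → 2
  ρ[a/g](σ[g<=6](S)) → 2

== RESULT ==
a | c
3 | 1
4 | 7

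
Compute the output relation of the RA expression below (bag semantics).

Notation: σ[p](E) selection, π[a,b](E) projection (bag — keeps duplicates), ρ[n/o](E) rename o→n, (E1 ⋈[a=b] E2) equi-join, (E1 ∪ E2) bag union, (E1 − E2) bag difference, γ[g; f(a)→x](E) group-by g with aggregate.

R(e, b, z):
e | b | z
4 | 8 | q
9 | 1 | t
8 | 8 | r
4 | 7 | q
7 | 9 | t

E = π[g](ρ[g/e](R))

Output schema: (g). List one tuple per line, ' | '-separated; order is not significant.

Per-node cardinality:
  R → 5
  ρ[g/e](R) → 5
  π[g](ρ[g/e](R)) → 5

== RESULT ==
g
4
4
7
8
9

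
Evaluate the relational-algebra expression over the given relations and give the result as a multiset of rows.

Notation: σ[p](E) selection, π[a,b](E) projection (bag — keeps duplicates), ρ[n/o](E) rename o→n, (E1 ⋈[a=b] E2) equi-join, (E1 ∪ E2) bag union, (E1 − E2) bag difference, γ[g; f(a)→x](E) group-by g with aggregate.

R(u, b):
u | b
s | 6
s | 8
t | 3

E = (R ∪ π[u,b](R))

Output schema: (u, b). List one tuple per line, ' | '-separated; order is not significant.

Row counts bottom-up:
  R → 3
  R → 3
  π[u,b](R) → 3
  (R ∪ π[u,b](R)) → 6

== RESULT ==
u | b
s | 6
s | 6
s | 8
s | 8
t | 3
t | 3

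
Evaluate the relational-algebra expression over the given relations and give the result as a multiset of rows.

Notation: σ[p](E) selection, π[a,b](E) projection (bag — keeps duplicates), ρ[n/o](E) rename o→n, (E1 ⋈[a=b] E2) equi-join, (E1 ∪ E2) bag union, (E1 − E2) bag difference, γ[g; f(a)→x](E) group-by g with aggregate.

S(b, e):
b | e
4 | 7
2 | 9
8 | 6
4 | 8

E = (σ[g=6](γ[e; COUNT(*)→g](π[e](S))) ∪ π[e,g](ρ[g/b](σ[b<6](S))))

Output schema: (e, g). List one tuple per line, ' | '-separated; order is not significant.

Row counts bottom-up:
  S → 4
  π[e](S) → 4
  γ[e; COUNT(*)→g](π[e](S)) → 4
  σ[g=6](γ[e; COUNT(*)→g](π[e](S))) → 0
  S → 4
  σ[b<6](S) → 3
  ρ[g/b](σ[b<6](S)) → 3
  π[e,g](ρ[g/b](σ[b<6](S))) → 3
  (σ[g=6](γ[e; COUNT(*)→g](π[e](S))) ∪ π[e,g](ρ[g/b](σ[b<6](S)))) → 3

== RESULT ==
e | g
7 | 4
8 | 4
9 | 2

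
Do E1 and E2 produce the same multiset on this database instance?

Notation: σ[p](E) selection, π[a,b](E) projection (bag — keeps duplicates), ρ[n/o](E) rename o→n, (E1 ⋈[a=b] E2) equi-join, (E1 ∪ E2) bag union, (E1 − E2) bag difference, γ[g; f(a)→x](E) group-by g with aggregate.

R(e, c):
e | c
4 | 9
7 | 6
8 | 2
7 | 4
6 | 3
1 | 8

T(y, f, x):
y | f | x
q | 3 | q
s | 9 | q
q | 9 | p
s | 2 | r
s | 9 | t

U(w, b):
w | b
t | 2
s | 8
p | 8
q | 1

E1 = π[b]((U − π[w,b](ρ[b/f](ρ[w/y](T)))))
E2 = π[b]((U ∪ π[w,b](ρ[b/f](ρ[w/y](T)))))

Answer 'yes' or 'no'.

E1 per-node cardinality:
  U → 4
  T → 5
  ρ[w/y](T) → 5
  ρ[b/f](ρ[w/y](T)) → 5
  π[w,b](ρ[b/f](ρ[w/y](T))) → 5
  (U − π[w,b](ρ[b/f](ρ[w/y](T)))) → 4
  π[b]((U − π[w,b](ρ[b/f](ρ[w/y](T))))) → 4
E2 per-node cardinality:
  U → 4
  T → 5
  ρ[w/y](T) → 5
  ρ[b/f](ρ[w/y](T)) → 5
  π[w,b](ρ[b/f](ρ[w/y](T))) → 5
  (U ∪ π[w,b](ρ[b/f](ρ[w/y](T)))) → 9
  π[b]((U ∪ π[w,b](ρ[b/f](ρ[w/y](T))))) → 9

E1 result:
b
1
2
8
8
E2 result:
b
1
2
2
3
8
8
9
9
9
Witness: (2,) appears 1× in E1 but 2× in E2.

no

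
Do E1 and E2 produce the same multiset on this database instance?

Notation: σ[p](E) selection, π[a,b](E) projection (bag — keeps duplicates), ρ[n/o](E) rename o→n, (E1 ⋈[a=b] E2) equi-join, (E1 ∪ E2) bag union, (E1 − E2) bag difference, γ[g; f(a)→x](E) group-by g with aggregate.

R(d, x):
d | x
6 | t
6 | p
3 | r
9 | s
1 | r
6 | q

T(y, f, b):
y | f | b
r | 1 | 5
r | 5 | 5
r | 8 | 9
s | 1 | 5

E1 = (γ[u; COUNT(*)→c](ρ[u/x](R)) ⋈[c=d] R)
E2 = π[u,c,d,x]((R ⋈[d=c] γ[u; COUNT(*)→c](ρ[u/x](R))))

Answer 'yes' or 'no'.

E1 row counts bottom-up:
  R → 6
  ρ[u/x](R) → 6
  γ[u; COUNT(*)→c](ρ[u/x](R)) → 5
  R → 6
  (γ[u; COUNT(*)→c](ρ[u/x](R)) ⋈[c=d] R) → 4
E2 row counts bottom-up:
  R → 6
  R → 6
  ρ[u/x](R) → 6
  γ[u; COUNT(*)→c](ρ[u/x](R)) → 5
  (R ⋈[d=c] γ[u; COUNT(*)→c](ρ[u/x](R))) → 4
  π[u,c,d,x]((R ⋈[d=c] γ[u; COUNT(*)→c](ρ[u/x](R)))) → 4

E1 and E2 produce the same multiset:
u | c | d | x
p | 1 | 1 | r
q | 1 | 1 | r
s | 1 | 1 | r
t | 1 | 1 | r

yes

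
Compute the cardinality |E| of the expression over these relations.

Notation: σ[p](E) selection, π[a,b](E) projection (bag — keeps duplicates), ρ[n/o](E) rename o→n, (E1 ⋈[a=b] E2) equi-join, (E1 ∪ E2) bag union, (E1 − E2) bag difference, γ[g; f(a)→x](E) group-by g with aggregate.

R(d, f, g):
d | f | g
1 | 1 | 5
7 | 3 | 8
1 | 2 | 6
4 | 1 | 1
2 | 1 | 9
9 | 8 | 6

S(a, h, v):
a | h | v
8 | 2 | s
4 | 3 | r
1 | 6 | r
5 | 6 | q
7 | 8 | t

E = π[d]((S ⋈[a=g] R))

Row counts bottom-up:
  S → 5
  R → 6
  (S ⋈[a=g] R) → 3
  π[d]((S ⋈[a=g] R)) → 3

|E| = 3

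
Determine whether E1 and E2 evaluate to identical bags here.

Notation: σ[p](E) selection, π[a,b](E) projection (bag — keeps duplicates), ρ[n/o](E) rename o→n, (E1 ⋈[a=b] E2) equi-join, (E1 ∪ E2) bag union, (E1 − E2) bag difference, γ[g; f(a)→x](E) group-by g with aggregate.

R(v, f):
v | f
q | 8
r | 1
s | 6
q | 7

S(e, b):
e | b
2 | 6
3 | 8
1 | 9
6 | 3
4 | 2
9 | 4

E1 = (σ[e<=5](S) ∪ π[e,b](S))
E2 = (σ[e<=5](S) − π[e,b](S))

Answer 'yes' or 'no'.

E1 row counts bottom-up:
  S → 6
  σ[e<=5](S) → 4
  S → 6
  π[e,b](S) → 6
  (σ[e<=5](S) ∪ π[e,b](S)) → 10
E2 row counts bottom-up:
  S → 6
  σ[e<=5](S) → 4
  S → 6
  π[e,b](S) → 6
  (σ[e<=5](S) − π[e,b](S)) → 0

E1 result:
e | b
1 | 9
1 | 9
2 | 6
2 | 6
3 | 8
3 | 8
4 | 2
4 | 2
6 | 3
9 | 4
E2 result:
e | b
(0 rows)
Witness: (3, 8) appears 2× in E1 but 0× in E2.

no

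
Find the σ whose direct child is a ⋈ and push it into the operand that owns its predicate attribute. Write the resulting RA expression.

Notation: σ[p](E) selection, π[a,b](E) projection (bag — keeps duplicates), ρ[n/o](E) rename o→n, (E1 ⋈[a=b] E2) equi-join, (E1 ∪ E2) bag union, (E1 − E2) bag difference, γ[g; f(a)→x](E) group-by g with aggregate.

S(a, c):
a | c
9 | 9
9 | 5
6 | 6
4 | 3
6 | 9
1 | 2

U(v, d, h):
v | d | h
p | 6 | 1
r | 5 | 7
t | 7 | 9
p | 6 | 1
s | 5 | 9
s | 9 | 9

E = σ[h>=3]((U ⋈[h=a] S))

σ filters on h, owned by the left side.
E' = (σ[h>=3](U) ⋈[h=a] S)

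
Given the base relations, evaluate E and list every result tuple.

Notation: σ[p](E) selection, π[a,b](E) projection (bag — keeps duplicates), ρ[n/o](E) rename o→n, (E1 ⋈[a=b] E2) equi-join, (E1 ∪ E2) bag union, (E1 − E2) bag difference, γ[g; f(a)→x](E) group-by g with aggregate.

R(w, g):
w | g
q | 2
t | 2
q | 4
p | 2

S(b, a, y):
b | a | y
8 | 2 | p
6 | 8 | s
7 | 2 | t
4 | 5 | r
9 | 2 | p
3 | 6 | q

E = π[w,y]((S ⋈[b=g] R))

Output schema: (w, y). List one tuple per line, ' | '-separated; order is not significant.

Per-node cardinality:
  S → 6
  R → 4
  (S ⋈[b=g] R) → 1
  π[w,y]((S ⋈[b=g] R)) → 1

== RESULT ==
w | y
q | r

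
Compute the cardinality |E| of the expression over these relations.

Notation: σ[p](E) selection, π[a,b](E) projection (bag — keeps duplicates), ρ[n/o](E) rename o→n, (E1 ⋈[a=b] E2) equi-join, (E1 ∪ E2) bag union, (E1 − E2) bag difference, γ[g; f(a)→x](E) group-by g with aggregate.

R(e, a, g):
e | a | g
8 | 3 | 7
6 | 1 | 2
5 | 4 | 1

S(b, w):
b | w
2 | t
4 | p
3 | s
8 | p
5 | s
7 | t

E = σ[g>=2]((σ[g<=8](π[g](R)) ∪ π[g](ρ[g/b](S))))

Per-node cardinality:
  R → 3
  π[g](R) → 3
  σ[g<=8](π[g](R)) → 3
  S → 6
  ρ[g/b](S) → 6
  π[g](ρ[g/b](S)) → 6
  (σ[g<=8](π[g](R)) ∪ π[g](ρ[g/b](S))) → 9
  σ[g>=2]((σ[g<=8](π[g](R)) ∪ π[g](ρ[g/b](S)))) → 8

|E| = 8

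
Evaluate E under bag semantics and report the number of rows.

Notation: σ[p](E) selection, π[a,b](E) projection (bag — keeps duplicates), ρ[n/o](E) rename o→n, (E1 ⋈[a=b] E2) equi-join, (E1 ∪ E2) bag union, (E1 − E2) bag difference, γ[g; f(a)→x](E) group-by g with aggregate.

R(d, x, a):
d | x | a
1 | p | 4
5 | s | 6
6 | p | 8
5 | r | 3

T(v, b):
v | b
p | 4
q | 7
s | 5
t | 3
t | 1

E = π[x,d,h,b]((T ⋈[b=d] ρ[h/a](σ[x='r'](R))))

Row counts bottom-up:
  T → 5
  R → 4
  σ[x='r'](R) → 1
  ρ[h/a](σ[x='r'](R)) → 1
  (T ⋈[b=d] ρ[h/a](σ[x='r'](R))) → 1
  π[x,d,h,b]((T ⋈[b=d] ρ[h/a](σ[x='r'](R)))) → 1

|E| = 1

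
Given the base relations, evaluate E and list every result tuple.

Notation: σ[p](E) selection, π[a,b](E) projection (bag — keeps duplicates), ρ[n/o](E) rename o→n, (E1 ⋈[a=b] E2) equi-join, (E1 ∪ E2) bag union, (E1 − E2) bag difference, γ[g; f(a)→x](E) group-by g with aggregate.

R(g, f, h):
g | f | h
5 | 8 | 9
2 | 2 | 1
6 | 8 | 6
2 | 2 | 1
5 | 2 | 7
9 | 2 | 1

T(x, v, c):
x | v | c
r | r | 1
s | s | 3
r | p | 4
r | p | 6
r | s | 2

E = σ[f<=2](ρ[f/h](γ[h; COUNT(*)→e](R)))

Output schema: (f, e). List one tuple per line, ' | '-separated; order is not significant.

Row counts bottom-up:
  R → 6
  γ[h; COUNT(*)→e](R) → 4
  ρ[f/h](γ[h; COUNT(*)→e](R)) → 4
  σ[f<=2](ρ[f/h](γ[h; COUNT(*)→e](R))) → 1

== RESULT ==
f | e
1 | 3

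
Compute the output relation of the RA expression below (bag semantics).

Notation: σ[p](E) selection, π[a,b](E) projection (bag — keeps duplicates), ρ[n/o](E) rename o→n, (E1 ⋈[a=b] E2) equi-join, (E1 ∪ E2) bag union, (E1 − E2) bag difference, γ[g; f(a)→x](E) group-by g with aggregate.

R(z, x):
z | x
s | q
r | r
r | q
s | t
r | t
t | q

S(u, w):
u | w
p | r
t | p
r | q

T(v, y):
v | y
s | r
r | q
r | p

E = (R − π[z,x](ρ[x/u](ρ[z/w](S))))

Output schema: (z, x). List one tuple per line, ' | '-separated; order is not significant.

Per-node cardinality:
  R → 6
  S → 3
  ρ[z/w](S) → 3
  ρ[x/u](ρ[z/w](S)) → 3
  π[z,x](ρ[x/u](ρ[z/w](S))) → 3
  (R − π[z,x](ρ[x/u](ρ[z/w](S)))) → 6

== RESULT ==
z | x
r | q
r | r
r | t
s | q
s | t
t | q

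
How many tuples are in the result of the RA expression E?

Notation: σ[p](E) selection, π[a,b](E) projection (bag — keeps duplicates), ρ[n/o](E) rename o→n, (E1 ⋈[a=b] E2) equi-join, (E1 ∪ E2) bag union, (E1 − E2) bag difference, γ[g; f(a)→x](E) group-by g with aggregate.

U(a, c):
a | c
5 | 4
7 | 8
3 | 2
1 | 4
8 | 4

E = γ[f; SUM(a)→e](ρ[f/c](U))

Stepwise |·|:
  U → 5
  ρ[f/c](U) → 5
  γ[f; SUM(a)→e](ρ[f/c](U)) → 3

|E| = 3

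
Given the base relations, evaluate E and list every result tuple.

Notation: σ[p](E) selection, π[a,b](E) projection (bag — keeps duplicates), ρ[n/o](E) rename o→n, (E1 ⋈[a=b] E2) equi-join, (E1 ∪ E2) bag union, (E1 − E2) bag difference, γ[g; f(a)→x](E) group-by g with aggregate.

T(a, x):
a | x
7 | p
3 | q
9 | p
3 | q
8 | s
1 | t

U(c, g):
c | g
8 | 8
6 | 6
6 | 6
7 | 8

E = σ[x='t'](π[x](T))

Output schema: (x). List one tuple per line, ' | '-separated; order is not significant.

Stepwise |·|:
  T → 6
  π[x](T) → 6
  σ[x='t'](π[x](T)) → 1

== RESULT ==
x
t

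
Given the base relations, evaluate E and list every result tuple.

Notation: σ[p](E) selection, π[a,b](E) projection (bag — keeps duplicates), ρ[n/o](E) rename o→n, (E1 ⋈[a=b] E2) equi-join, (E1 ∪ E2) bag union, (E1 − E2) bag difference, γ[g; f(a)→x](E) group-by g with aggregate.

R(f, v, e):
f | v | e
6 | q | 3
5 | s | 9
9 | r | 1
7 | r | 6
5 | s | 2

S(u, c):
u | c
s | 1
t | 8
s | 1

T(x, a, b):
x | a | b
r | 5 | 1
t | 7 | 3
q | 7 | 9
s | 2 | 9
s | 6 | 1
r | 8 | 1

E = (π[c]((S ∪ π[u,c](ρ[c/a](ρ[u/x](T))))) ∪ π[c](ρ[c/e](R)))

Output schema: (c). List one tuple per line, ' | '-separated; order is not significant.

Per-node cardinality:
  S → 3
  T → 6
  ρ[u/x](T) → 6
  ρ[c/a](ρ[u/x](T)) → 6
  π[u,c](ρ[c/a](ρ[u/x](T))) → 6
  (S ∪ π[u,c](ρ[c/a](ρ[u/x](T)))) → 9
  π[c]((S ∪ π[u,c](ρ[c/a](ρ[u/x](T))))) → 9
  R → 5
  ρ[c/e](R) → 5
  π[c](ρ[c/e](R)) → 5
  (π[c]((S ∪ π[u,c](ρ[c/a](ρ[u/x](T))))) ∪ π[c](ρ[c/e](R))) → 14

== RESULT ==
c
1
1
1
2
2
3
5
6
6
7
7
8
8
9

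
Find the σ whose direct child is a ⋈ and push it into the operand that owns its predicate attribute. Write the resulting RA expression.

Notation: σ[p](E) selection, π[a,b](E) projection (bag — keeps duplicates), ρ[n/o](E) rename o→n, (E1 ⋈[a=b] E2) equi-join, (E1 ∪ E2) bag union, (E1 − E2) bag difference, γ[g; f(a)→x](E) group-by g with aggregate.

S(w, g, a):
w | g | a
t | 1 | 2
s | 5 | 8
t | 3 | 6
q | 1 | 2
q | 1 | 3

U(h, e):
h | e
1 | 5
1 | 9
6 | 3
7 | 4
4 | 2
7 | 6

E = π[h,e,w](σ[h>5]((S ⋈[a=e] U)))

σ filters on h, owned by the right side.
E' = π[h,e,w]((S ⋈[a=e] σ[h>5](U)))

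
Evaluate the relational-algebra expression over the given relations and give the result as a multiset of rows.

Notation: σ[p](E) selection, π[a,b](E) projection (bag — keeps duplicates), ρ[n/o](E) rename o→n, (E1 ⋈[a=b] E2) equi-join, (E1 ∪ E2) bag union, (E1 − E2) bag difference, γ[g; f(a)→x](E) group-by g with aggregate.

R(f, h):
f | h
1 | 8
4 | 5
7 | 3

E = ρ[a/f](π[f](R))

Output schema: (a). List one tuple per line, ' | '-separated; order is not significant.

Per-node cardinality:
  R → 3
  π[f](R) → 3
  ρ[a/f](π[f](R)) → 3

== RESULT ==
a
1
4
7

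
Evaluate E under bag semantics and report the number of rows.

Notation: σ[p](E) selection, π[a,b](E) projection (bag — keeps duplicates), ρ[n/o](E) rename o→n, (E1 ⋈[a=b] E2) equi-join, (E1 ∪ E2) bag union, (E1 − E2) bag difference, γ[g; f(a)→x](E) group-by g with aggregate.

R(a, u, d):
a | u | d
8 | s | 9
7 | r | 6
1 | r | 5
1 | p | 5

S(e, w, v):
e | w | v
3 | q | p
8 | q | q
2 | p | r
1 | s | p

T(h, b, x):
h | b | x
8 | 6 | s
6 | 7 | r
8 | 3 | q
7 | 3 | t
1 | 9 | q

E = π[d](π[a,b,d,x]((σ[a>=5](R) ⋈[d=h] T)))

Stepwise |·|:
  R → 4
  σ[a>=5](R) → 2
  T → 5
  (σ[a>=5](R) ⋈[d=h] T) → 1
  π[a,b,d,x]((σ[a>=5](R) ⋈[d=h] T)) → 1
  π[d](π[a,b,d,x]((σ[a>=5](R) ⋈[d=h] T))) → 1

|E| = 1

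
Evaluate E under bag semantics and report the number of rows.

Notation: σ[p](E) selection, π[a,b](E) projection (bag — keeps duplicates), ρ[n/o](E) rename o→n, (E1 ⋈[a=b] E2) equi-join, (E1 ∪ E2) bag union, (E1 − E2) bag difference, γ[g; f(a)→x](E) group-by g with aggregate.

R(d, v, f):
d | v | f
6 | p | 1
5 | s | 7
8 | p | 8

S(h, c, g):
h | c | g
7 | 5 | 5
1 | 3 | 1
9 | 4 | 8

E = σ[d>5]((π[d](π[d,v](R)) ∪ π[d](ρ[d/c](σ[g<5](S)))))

Row counts bottom-up:
  R → 3
  π[d,v](R) → 3
  π[d](π[d,v](R)) → 3
  S → 3
  σ[g<5](S) → 1
  ρ[d/c](σ[g<5](S)) → 1
  π[d](ρ[d/c](σ[g<5](S))) → 1
  (π[d](π[d,v](R)) ∪ π[d](ρ[d/c](σ[g<5](S)))) → 4
  σ[d>5]((π[d](π[d,v](R)) ∪ π[d](ρ[d/c](σ[g<5](S))))) → 2

|E| = 2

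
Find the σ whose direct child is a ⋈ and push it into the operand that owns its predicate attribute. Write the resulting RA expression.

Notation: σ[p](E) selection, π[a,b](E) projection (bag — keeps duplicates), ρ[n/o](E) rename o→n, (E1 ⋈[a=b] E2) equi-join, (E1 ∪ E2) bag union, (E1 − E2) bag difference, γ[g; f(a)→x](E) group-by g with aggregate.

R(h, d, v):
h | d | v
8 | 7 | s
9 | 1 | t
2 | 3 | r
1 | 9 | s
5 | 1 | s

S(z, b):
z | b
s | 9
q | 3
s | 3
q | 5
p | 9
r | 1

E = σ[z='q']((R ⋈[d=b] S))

σ filters on z, owned by the right side.
E' = (R ⋈[d=b] σ[z='q'](S))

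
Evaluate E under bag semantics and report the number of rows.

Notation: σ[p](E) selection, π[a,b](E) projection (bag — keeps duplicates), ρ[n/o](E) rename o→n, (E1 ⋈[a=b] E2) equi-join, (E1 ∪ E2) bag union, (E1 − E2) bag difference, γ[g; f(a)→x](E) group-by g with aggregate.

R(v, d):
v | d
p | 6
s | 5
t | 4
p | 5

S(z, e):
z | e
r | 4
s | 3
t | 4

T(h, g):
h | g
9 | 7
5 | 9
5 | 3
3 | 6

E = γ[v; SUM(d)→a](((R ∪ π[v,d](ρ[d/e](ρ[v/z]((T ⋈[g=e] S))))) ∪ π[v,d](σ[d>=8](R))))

Row counts bottom-up:
  R → 4
  T → 4
  S → 3
  (T ⋈[g=e] S) → 1
  ρ[v/z]((T ⋈[g=e] S)) → 1
  ρ[d/e](ρ[v/z]((T ⋈[g=e] S))) → 1
  π[v,d](ρ[d/e](ρ[v/z]((T ⋈[g=e] S)))) → 1
  (R ∪ π[v,d](ρ[d/e](ρ[v/z]((T ⋈[g=e] S))))) → 5
  R → 4
  σ[d>=8](R) → 0
  π[v,d](σ[d>=8](R)) → 0
  ((R ∪ π[v,d](ρ[d/e](ρ[v/z]((T ⋈[g=e] S))))) ∪ π[v,d](σ[d>=8](R))) → 5
  γ[v; SUM(d)→a](((R ∪ π[v,d](ρ[d/e](ρ[v/z]((T ⋈[g=e] S))))) ∪ π[v,d](σ[d>=8](R)))) → 3

|E| = 3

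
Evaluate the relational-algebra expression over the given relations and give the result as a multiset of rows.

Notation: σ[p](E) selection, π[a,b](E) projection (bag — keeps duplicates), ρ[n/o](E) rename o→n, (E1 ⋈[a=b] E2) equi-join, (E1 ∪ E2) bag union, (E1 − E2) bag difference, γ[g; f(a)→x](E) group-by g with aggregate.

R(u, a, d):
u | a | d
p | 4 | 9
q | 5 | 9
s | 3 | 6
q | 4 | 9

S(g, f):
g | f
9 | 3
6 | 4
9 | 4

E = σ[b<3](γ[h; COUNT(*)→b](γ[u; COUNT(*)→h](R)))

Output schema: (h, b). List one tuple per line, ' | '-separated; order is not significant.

Subexpression sizes:
  R → 4
  γ[u; COUNT(*)→h](R) → 3
  γ[h; COUNT(*)→b](γ[u; COUNT(*)→h](R)) → 2
  σ[b<3](γ[h; COUNT(*)→b](γ[u; COUNT(*)→h](R))) → 2

== RESULT ==
h | b
1 | 2
2 | 1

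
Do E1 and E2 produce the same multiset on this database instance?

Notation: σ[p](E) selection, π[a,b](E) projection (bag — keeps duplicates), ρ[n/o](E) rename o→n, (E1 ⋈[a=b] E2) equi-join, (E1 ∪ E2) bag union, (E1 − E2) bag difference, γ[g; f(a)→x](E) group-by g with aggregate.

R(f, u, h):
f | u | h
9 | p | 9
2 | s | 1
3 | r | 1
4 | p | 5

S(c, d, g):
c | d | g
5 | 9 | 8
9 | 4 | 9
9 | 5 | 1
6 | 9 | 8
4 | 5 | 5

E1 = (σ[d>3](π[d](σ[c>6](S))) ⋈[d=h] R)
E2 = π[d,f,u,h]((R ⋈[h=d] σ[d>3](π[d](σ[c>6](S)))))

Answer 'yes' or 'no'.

E1 per-node cardinality:
  S → 5
  σ[c>6](S) → 2
  π[d](σ[c>6](S)) → 2
  σ[d>3](π[d](σ[c>6](S))) → 2
  R → 4
  (σ[d>3](π[d](σ[c>6](S))) ⋈[d=h] R) → 1
E2 per-node cardinality:
  R → 4
  S → 5
  σ[c>6](S) → 2
  π[d](σ[c>6](S)) → 2
  σ[d>3](π[d](σ[c>6](S))) → 2
  (R ⋈[h=d] σ[d>3](π[d](σ[c>6](S)))) → 1
  π[d,f,u,h]((R ⋈[h=d] σ[d>3](π[d](σ[c>6](S))))) → 1

E1 and E2 produce the same multiset:
d | f | u | h
5 | 4 | p | 5

yes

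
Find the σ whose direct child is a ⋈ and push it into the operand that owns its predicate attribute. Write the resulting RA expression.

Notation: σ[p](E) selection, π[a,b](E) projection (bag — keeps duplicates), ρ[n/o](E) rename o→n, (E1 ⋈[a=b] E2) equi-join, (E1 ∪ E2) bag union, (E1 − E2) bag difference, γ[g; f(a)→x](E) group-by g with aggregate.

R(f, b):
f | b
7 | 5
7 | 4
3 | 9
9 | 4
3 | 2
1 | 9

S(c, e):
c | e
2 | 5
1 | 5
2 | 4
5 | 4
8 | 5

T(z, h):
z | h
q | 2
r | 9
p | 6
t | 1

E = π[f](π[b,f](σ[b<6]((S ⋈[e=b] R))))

σ filters on b, owned by the right side.
E' = π[f](π[b,f]((S ⋈[e=b] σ[b<6](R))))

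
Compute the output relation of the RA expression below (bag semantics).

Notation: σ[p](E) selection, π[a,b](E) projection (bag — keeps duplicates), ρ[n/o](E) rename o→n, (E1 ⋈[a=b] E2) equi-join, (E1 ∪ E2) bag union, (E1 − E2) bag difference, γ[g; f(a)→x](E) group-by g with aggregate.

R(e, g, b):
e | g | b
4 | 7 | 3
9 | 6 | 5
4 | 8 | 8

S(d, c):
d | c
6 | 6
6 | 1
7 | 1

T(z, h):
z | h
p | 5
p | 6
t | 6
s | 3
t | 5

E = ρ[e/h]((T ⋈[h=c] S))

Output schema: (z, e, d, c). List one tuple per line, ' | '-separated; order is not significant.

Row counts bottom-up:
  T → 5
  S → 3
  (T ⋈[h=c] S) → 2
  ρ[e/h]((T ⋈[h=c] S)) → 2

== RESULT ==
z | e | d | c
p | 6 | 6 | 6
t | 6 | 6 | 6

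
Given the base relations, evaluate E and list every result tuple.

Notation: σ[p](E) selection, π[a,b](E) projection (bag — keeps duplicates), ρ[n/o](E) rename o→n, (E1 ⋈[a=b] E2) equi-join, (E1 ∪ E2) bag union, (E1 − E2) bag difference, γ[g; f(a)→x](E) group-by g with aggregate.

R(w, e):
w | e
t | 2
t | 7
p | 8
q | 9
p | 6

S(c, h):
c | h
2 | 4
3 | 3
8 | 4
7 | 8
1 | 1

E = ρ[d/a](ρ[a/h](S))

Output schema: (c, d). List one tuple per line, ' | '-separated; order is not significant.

Row counts bottom-up:
  S → 5
  ρ[a/h](S) → 5
  ρ[d/a](ρ[a/h](S)) → 5

== RESULT ==
c | d
1 | 1
2 | 4
3 | 3
7 | 8
8 | 4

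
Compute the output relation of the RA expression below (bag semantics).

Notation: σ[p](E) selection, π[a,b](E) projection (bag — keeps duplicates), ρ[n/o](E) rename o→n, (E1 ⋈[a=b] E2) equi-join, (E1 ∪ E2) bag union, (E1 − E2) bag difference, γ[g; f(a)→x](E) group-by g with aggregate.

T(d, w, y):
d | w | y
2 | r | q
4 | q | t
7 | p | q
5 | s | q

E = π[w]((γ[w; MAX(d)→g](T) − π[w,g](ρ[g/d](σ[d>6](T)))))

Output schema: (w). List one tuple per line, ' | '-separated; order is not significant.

Row counts bottom-up:
  T → 4
  γ[w; MAX(d)→g](T) → 4
  T → 4
  σ[d>6](T) → 1
  ρ[g/d](σ[d>6](T)) → 1
  π[w,g](ρ[g/d](σ[d>6](T))) → 1
  (γ[w; MAX(d)→g](T) − π[w,g](ρ[g/d](σ[d>6](T)))) → 3
  π[w]((γ[w; MAX(d)→g](T) − π[w,g](ρ[g/d](σ[d>6](T))))) → 3

== RESULT ==
w
q
r
s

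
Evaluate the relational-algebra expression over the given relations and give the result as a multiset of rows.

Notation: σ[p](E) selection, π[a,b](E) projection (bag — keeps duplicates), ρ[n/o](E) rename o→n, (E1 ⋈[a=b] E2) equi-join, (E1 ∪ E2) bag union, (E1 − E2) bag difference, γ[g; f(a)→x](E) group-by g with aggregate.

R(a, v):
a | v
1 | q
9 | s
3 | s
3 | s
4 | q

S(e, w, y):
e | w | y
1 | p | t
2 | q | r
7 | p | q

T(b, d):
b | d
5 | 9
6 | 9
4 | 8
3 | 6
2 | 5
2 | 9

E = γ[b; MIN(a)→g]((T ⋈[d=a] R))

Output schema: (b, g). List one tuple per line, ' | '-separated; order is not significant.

Stepwise |·|:
  T → 6
  R → 5
  (T ⋈[d=a] R) → 3
  γ[b; MIN(a)→g]((T ⋈[d=a] R)) → 3

== RESULT ==
b | g
2 | 9
5 | 9
6 | 9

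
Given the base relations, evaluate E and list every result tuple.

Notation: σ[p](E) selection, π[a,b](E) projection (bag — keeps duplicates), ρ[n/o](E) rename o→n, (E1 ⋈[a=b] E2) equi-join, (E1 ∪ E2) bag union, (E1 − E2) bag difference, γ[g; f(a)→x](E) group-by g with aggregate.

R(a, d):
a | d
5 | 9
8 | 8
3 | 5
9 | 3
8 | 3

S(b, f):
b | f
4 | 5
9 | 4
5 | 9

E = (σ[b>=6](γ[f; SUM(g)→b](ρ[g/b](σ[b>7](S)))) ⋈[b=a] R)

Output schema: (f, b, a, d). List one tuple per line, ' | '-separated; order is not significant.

Per-node cardinality:
  S → 3
  σ[b>7](S) → 1
  ρ[g/b](σ[b>7](S)) → 1
  γ[f; SUM(g)→b](ρ[g/b](σ[b>7](S))) → 1
  σ[b>=6](γ[f; SUM(g)→b](ρ[g/b](σ[b>7](S)))) → 1
  R → 5
  (σ[b>=6](γ[f; SUM(g)→b](ρ[g/b](σ[b>7](S)))) ⋈[b=a] R) → 1

== RESULT ==
f | b | a | d
4 | 9 | 9 | 3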